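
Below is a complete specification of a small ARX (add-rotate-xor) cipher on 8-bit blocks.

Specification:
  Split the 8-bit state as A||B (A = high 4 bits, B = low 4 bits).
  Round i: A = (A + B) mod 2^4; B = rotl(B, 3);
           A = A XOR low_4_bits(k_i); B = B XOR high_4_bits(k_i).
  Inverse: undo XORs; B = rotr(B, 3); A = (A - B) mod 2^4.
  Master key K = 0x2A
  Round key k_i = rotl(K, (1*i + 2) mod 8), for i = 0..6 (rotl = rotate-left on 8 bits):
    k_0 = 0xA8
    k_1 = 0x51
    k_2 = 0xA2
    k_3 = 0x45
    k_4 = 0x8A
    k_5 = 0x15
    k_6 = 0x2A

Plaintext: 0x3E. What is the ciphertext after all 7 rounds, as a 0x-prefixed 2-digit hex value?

s_0 = plaintext = 0x3E
s_1 = Round(s_0, k_0) = 0x9D
s_2 = Round(s_1, k_1) = 0x7B
s_3 = Round(s_2, k_2) = 0x07
s_4 = Round(s_3, k_3) = 0x2F
s_5 = Round(s_4, k_4) = 0xB7
s_6 = Round(s_5, k_5) = 0x7A
s_7 = Round(s_6, k_6) = 0xB7

0xB7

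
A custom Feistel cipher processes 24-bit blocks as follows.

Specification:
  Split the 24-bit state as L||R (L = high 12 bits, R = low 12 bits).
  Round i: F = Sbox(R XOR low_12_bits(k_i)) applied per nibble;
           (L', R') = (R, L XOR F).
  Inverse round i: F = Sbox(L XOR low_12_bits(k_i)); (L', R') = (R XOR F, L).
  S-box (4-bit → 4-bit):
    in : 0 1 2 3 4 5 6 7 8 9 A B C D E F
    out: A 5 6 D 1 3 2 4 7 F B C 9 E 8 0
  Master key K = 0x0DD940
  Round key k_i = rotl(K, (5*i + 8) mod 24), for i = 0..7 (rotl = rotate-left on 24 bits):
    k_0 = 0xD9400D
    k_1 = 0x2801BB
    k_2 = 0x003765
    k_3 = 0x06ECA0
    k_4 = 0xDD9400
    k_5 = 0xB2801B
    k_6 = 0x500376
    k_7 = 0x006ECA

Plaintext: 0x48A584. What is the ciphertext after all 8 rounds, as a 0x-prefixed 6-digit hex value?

0xAC8332

s_0 = plaintext = 0x48A584
s_1 = Round(s_0, k_0) = 0x5847F5
s_2 = Round(s_1, k_1) = 0x7F579C
s_3 = Round(s_2, k_2) = 0x79CDFA
s_4 = Round(s_3, k_3) = 0xDFA2A7
s_5 = Round(s_4, k_4) = 0x2A7F4E
s_6 = Round(s_5, k_5) = 0xF4E294
s_7 = Round(s_6, k_6) = 0x294AC8
s_8 = Round(s_7, k_7) = 0xAC8332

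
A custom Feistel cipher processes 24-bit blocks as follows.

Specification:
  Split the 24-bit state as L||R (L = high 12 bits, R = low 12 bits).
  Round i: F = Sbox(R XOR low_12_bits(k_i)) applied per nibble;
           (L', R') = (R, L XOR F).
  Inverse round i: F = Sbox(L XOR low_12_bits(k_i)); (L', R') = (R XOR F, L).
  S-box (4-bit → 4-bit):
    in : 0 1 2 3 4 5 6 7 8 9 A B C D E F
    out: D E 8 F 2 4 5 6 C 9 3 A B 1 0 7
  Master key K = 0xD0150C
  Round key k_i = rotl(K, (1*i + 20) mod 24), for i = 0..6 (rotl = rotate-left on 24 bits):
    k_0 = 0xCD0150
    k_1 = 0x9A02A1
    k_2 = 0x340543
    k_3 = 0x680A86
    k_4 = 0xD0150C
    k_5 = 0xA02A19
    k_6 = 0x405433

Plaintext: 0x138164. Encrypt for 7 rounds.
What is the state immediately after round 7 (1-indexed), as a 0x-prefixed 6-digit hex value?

0xD5E255

s_0 = plaintext = 0x138164
s_1 = Round(s_0, k_0) = 0x164CCA
s_2 = Round(s_1, k_1) = 0xCCA13E
s_3 = Round(s_2, k_2) = 0x13EEAB
s_4 = Round(s_3, k_3) = 0xEAB3BF
s_5 = Round(s_4, k_4) = 0x3BFB04
s_6 = Round(s_5, k_5) = 0xB04D5E
s_7 = Round(s_6, k_6) = 0xD5E255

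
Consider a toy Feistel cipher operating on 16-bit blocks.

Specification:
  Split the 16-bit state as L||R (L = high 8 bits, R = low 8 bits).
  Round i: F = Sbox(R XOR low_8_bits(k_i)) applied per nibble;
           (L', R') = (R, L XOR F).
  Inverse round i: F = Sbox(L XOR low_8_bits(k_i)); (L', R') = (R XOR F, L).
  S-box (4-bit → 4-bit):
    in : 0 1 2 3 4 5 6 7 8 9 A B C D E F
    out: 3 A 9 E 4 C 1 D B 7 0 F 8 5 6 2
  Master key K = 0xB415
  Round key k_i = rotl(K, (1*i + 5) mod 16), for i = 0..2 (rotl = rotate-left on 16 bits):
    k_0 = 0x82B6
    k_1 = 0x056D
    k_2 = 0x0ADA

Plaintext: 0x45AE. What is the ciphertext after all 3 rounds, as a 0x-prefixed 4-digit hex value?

0x106E

s_0 = plaintext = 0x45AE
s_1 = Round(s_0, k_0) = 0xAEEE
s_2 = Round(s_1, k_1) = 0xEE10
s_3 = Round(s_2, k_2) = 0x106E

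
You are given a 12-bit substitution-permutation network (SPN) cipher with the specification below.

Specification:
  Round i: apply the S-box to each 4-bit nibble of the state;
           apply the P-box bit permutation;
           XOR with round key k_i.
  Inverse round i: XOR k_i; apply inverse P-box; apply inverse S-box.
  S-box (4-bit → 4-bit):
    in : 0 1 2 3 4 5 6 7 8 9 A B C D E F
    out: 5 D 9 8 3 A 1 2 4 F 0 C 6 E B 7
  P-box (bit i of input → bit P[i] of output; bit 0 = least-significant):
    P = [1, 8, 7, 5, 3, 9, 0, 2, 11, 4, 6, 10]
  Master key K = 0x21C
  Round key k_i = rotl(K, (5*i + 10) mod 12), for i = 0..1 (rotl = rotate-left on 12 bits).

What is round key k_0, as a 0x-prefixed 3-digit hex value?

0x087

K = 0x21C
k_0 = rotl(K, (5*0+10) mod 12) = rotl(K, 10) = 0x087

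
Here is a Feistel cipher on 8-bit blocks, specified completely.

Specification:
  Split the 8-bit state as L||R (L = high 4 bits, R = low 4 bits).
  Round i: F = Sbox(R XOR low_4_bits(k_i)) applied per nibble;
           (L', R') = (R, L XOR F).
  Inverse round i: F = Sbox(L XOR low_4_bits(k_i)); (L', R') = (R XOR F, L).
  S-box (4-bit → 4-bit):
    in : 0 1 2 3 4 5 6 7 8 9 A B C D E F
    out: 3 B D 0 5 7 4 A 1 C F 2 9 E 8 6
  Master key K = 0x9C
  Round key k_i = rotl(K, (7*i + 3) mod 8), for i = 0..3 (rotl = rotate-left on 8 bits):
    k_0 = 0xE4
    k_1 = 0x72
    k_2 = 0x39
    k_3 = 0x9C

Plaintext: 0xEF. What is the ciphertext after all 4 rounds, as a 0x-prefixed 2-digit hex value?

s_0 = plaintext = 0xEF
s_1 = Round(s_0, k_0) = 0xFC
s_2 = Round(s_1, k_1) = 0xC7
s_3 = Round(s_2, k_2) = 0x74
s_4 = Round(s_3, k_3) = 0x46

0x46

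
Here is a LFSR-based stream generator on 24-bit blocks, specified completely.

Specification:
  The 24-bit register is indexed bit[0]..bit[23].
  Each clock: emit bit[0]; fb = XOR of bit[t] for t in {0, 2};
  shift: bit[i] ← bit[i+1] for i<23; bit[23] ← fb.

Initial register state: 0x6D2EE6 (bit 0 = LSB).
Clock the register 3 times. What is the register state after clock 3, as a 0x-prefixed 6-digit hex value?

0xEDA5DC

reg_0 = 0x6D2EE6
clock 1: out=0, reg = 0xB69773
clock 2: out=1, reg = 0xDB4BB9
clock 3: out=1, reg = 0xEDA5DC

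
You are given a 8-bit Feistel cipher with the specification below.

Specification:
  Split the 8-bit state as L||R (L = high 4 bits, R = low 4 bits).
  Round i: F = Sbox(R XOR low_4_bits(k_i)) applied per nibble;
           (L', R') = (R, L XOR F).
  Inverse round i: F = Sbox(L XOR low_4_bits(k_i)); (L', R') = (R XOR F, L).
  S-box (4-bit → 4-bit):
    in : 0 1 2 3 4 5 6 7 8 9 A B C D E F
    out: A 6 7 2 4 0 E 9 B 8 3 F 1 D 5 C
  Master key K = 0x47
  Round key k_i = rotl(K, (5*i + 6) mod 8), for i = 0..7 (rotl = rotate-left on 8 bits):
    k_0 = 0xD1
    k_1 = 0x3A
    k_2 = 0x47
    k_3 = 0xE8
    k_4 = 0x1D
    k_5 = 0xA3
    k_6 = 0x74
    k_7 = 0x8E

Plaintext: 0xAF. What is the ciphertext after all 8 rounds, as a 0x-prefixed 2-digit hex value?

0x51

s_0 = plaintext = 0xAF
s_1 = Round(s_0, k_0) = 0xFF
s_2 = Round(s_1, k_1) = 0xFF
s_3 = Round(s_2, k_2) = 0xF4
s_4 = Round(s_3, k_3) = 0x4E
s_5 = Round(s_4, k_4) = 0xE6
s_6 = Round(s_5, k_5) = 0x6E
s_7 = Round(s_6, k_6) = 0xE5
s_8 = Round(s_7, k_7) = 0x51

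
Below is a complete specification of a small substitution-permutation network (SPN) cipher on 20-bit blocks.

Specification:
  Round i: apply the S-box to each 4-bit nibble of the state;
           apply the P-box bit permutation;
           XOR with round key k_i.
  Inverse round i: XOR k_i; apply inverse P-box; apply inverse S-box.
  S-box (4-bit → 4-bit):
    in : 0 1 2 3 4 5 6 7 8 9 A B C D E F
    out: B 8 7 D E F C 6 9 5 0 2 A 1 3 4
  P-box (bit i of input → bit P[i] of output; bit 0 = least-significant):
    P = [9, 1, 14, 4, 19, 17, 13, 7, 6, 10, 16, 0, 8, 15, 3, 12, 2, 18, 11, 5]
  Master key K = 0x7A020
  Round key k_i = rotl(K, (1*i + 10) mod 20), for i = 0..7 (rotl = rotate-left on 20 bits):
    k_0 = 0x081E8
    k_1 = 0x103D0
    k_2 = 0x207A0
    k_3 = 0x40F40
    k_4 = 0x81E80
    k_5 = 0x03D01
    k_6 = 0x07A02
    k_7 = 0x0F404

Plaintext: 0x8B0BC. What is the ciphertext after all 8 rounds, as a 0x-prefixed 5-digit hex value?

s_0 = plaintext = 0x8B0BC
s_1 = Round(s_0, k_0) = 0x2059F
s_2 = Round(s_1, k_1) = 0xCFE95
s_3 = Round(s_2, k_2) = 0xE61DA
s_4 = Round(s_3, k_3) = 0x81F4D
s_5 = Round(s_4, k_4) = 0xB2C24
s_6 = Round(s_5, k_5) = 0xED81A
s_7 = Round(s_6, k_6) = 0x47BC7
s_8 = Round(s_7, k_7) = 0x638AE

0x638AE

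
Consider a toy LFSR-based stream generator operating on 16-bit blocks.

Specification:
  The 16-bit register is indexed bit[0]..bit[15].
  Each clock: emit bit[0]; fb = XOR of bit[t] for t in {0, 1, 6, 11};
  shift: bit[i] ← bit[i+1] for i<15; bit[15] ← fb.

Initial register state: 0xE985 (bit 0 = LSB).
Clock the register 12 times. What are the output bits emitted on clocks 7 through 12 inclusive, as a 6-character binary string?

011001

reg_0 = 0xE985
clock 1: out=1, reg = 0x74C2
clock 2: out=0, reg = 0x3A61
clock 3: out=1, reg = 0x9D30
clock 4: out=0, reg = 0xCE98
clock 5: out=0, reg = 0xE74C
clock 6: out=0, reg = 0xF3A6
clock 7: out=0, reg = 0xF9D3
clock 8: out=1, reg = 0x7CE9
clock 9: out=1, reg = 0xBE74
clock 10: out=0, reg = 0x5F3A
clock 11: out=0, reg = 0x2F9D
clock 12: out=1, reg = 0x17CE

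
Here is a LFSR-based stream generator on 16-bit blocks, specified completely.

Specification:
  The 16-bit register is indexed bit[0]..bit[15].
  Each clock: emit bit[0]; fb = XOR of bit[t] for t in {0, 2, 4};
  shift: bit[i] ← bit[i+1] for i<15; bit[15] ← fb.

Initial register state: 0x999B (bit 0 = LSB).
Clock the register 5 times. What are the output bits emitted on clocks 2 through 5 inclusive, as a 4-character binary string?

1011

reg_0 = 0x999B
clock 1: out=1, reg = 0x4CCD
clock 2: out=1, reg = 0x2666
clock 3: out=0, reg = 0x9333
clock 4: out=1, reg = 0x4999
clock 5: out=1, reg = 0x24CC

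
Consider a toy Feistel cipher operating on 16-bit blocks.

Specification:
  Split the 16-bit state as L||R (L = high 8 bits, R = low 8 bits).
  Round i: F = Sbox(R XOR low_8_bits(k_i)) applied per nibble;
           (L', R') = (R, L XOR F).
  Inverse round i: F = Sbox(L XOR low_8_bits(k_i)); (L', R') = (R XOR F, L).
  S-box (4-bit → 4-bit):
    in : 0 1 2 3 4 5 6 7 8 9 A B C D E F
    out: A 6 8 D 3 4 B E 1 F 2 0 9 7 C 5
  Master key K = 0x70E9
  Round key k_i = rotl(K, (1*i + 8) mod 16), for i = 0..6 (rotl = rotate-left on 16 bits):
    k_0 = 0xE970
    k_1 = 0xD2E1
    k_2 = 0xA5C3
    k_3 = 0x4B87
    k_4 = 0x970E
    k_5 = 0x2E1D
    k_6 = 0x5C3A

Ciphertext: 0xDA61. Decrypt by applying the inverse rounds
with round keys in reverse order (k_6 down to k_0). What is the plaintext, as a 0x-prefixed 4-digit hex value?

s_0 = ciphertext = 0xDA61
s_1 = InvRound(s_0, k_6) = 0xABDA
s_2 = InvRound(s_1, k_5) = 0xD1AB
s_3 = InvRound(s_2, k_4) = 0xDED1
s_4 = InvRound(s_3, k_3) = 0x9EDE
s_5 = InvRound(s_4, k_2) = 0x999E
s_6 = InvRound(s_5, k_1) = 0x7F99
s_7 = InvRound(s_6, k_0) = 0x3C7F

0x3C7F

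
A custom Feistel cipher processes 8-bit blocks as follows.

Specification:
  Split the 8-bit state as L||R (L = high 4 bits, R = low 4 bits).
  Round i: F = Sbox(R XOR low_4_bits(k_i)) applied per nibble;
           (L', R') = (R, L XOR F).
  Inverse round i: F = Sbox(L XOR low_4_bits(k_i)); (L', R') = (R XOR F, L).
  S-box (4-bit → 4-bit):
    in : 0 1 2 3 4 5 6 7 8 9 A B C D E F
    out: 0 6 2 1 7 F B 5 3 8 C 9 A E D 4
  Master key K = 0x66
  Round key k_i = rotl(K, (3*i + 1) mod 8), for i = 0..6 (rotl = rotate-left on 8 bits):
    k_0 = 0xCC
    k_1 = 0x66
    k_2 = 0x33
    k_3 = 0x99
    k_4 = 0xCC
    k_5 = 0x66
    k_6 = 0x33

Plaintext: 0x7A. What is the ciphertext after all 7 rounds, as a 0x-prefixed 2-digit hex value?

s_0 = plaintext = 0x7A
s_1 = Round(s_0, k_0) = 0xAC
s_2 = Round(s_1, k_1) = 0xC6
s_3 = Round(s_2, k_2) = 0x63
s_4 = Round(s_3, k_3) = 0x3A
s_5 = Round(s_4, k_4) = 0xA8
s_6 = Round(s_5, k_5) = 0x87
s_7 = Round(s_6, k_6) = 0x7F

0x7F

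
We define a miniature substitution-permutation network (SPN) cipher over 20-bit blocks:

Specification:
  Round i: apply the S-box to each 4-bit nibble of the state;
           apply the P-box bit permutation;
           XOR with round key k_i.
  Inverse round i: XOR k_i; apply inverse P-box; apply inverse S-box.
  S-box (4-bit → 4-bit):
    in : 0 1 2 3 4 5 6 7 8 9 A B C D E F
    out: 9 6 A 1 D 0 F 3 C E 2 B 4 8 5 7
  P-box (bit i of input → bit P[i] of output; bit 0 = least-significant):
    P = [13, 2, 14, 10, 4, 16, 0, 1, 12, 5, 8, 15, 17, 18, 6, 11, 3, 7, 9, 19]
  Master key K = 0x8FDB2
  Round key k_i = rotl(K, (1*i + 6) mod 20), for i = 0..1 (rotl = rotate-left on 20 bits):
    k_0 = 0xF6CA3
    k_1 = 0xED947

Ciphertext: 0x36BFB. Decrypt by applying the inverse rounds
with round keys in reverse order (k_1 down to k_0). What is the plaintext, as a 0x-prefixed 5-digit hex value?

0x9C879

s_0 = ciphertext = 0x36BFB
s_1 = InvRound(s_0, k_1) = 0x6AB77
s_2 = InvRound(s_1, k_0) = 0x9C879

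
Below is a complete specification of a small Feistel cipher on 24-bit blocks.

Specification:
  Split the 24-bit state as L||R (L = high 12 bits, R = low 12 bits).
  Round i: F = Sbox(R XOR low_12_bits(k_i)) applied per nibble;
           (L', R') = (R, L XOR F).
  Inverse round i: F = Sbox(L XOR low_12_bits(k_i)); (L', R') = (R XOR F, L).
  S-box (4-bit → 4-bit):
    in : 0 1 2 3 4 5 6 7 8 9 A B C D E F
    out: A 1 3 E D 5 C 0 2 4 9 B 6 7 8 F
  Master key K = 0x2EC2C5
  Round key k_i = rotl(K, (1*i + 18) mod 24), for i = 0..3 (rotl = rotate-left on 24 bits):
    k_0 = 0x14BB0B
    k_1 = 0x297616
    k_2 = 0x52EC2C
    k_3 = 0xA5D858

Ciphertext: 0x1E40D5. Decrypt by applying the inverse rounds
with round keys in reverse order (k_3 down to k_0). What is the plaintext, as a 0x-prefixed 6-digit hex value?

s_0 = ciphertext = 0x1E40D5
s_1 = InvRound(s_0, k_3) = 0x4631E4
s_2 = InvRound(s_1, k_2) = 0x33B463
s_3 = InvRound(s_2, k_1) = 0x15433B
s_4 = InvRound(s_3, k_0) = 0xA64154

0xA64154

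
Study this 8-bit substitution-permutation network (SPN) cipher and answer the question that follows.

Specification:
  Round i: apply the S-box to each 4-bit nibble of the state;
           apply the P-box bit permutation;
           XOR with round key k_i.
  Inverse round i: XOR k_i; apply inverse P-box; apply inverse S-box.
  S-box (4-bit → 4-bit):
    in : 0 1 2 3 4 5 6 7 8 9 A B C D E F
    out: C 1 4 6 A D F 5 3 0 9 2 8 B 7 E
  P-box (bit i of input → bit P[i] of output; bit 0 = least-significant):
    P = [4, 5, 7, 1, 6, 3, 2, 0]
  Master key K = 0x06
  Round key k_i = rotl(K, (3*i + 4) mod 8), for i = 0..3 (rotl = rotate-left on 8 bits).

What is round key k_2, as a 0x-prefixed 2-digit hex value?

0x18

K = 0x06
k_0 = rotl(K, (3*0+4) mod 8) = rotl(K, 4) = 0x60
k_1 = rotl(K, (3*1+4) mod 8) = rotl(K, 7) = 0x03
k_2 = rotl(K, (3*2+4) mod 8) = rotl(K, 2) = 0x18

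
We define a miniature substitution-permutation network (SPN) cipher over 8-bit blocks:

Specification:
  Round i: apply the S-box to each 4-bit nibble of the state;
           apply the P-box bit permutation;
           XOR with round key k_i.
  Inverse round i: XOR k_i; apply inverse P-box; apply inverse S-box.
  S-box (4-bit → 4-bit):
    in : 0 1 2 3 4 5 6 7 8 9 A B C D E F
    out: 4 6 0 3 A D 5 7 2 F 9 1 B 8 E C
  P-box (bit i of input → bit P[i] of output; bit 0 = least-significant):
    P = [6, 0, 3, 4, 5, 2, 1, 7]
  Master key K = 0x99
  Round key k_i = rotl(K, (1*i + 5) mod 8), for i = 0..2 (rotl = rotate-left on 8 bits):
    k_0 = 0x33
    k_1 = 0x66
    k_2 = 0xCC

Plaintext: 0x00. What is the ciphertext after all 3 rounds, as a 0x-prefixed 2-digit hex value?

0x8A

s_0 = plaintext = 0x00
s_1 = Round(s_0, k_0) = 0x39
s_2 = Round(s_1, k_1) = 0x1B
s_3 = Round(s_2, k_2) = 0x8A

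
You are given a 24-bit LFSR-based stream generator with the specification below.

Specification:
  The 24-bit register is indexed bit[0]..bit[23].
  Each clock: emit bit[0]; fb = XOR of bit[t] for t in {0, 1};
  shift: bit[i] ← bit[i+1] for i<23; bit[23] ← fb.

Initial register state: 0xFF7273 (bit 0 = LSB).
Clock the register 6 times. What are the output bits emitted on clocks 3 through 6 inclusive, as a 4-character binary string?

reg_0 = 0xFF7273
clock 1: out=1, reg = 0x7FB939
clock 2: out=1, reg = 0xBFDC9C
clock 3: out=0, reg = 0x5FEE4E
clock 4: out=0, reg = 0xAFF727
clock 5: out=1, reg = 0x57FB93
clock 6: out=1, reg = 0x2BFDC9

0011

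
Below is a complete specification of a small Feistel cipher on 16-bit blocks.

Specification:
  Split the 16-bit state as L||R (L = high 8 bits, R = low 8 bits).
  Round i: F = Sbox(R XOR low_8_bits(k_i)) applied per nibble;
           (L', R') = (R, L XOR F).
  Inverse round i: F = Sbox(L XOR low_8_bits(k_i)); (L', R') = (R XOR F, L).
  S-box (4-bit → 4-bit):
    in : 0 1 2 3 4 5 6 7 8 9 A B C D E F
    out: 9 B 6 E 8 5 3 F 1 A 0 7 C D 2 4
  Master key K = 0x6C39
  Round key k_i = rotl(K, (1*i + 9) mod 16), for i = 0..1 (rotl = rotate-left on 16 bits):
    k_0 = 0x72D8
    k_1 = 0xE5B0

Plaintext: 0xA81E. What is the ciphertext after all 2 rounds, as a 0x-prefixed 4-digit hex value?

0x6BC9

s_0 = plaintext = 0xA81E
s_1 = Round(s_0, k_0) = 0x1E6B
s_2 = Round(s_1, k_1) = 0x6BC9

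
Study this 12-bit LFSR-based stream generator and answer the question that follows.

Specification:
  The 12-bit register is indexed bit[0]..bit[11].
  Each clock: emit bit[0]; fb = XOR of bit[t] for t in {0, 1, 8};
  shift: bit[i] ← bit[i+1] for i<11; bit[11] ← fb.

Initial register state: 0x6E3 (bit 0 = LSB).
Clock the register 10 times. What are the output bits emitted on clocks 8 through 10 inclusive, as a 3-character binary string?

reg_0 = 0x6E3
clock 1: out=1, reg = 0x371
clock 2: out=1, reg = 0x1B8
clock 3: out=0, reg = 0x8DC
clock 4: out=0, reg = 0x46E
clock 5: out=0, reg = 0xA37
clock 6: out=1, reg = 0x51B
clock 7: out=1, reg = 0xA8D
clock 8: out=1, reg = 0xD46
clock 9: out=0, reg = 0x6A3
clock 10: out=1, reg = 0x351

101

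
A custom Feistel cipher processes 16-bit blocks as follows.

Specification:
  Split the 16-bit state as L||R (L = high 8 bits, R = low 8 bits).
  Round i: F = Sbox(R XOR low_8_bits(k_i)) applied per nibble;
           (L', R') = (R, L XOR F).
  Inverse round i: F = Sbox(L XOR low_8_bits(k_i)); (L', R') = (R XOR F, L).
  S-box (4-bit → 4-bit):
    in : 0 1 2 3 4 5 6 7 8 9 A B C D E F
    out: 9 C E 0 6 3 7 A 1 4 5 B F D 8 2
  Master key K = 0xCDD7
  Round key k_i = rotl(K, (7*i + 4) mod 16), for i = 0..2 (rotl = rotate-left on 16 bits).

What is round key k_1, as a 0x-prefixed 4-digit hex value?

0xBE6E

K = 0xCDD7
k_0 = rotl(K, (7*0+4) mod 16) = rotl(K, 4) = 0xDD7C
k_1 = rotl(K, (7*1+4) mod 16) = rotl(K, 11) = 0xBE6E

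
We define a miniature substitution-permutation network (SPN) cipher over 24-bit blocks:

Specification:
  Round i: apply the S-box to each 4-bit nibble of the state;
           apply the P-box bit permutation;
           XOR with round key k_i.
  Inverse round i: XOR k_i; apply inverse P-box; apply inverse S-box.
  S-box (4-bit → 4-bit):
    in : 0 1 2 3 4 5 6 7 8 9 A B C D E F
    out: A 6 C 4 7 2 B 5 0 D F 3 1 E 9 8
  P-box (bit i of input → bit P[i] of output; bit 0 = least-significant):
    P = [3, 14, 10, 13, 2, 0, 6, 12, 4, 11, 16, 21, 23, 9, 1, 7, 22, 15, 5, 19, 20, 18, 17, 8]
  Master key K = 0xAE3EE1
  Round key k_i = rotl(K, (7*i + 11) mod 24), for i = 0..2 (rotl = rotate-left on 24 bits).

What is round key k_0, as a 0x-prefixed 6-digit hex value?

0xF70D71

K = 0xAE3EE1
k_0 = rotl(K, (7*0+11) mod 24) = rotl(K, 11) = 0xF70D71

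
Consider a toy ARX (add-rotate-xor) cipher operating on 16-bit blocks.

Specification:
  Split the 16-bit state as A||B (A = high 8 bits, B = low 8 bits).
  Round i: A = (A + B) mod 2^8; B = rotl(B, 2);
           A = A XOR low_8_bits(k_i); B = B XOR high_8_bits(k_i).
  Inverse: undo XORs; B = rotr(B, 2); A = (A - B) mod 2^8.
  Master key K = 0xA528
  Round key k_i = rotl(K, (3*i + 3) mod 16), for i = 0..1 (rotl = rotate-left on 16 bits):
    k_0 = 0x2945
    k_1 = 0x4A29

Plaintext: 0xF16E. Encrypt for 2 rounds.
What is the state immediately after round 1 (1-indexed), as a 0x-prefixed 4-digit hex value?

0x1A90

s_0 = plaintext = 0xF16E
s_1 = Round(s_0, k_0) = 0x1A90
s_2 = Round(s_1, k_1) = 0x8308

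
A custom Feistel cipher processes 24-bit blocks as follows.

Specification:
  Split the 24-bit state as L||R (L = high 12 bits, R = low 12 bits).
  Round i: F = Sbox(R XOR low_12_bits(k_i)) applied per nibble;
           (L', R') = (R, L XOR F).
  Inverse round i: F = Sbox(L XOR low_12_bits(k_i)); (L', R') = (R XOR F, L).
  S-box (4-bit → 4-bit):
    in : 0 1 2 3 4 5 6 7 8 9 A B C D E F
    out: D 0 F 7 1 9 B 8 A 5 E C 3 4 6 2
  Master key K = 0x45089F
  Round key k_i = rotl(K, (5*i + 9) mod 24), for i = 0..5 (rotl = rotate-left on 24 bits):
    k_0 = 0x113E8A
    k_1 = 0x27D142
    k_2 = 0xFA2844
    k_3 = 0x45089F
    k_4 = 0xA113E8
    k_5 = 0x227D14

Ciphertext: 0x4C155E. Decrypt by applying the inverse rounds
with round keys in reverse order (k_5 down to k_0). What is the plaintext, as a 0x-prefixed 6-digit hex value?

0xB2ABF7

s_0 = ciphertext = 0x4C155E
s_1 = InvRound(s_0, k_5) = 0x0174C1
s_2 = InvRound(s_1, k_4) = 0x3E3017
s_3 = InvRound(s_2, k_3) = 0xC943E3
s_4 = InvRound(s_3, k_2) = 0x2AEC94
s_5 = InvRound(s_4, k_1) = 0xBF72AE
s_6 = InvRound(s_5, k_0) = 0xB2ABF7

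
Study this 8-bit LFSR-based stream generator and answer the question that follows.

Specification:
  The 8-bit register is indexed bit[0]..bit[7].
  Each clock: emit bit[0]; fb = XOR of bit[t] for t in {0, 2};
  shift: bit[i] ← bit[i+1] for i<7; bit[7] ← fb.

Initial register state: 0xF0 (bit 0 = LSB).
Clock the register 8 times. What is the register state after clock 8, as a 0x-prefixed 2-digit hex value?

reg_0 = 0xF0
clock 1: out=0, reg = 0x78
clock 2: out=0, reg = 0x3C
clock 3: out=0, reg = 0x9E
clock 4: out=0, reg = 0xCF
clock 5: out=1, reg = 0x67
clock 6: out=1, reg = 0x33
clock 7: out=1, reg = 0x99
clock 8: out=1, reg = 0xCC

0xCC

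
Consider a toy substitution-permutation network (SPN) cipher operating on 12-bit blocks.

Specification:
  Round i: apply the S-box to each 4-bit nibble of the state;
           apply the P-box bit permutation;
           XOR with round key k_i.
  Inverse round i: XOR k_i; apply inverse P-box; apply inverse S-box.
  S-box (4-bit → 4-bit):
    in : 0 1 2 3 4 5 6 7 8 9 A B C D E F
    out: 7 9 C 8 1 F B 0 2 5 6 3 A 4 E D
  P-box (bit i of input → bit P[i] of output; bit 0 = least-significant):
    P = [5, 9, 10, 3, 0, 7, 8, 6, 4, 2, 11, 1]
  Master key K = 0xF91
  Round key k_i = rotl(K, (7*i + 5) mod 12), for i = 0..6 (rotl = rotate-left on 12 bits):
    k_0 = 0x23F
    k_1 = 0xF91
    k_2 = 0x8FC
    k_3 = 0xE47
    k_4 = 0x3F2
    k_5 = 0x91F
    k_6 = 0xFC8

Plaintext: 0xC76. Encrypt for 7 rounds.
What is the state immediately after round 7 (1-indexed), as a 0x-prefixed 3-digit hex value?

0xB54

s_0 = plaintext = 0xC76
s_1 = Round(s_0, k_0) = 0x011
s_2 = Round(s_1, k_1) = 0x7EC
s_3 = Round(s_2, k_2) = 0xB34
s_4 = Round(s_3, k_3) = 0xE33
s_5 = Round(s_4, k_4) = 0xBBC
s_6 = Round(s_5, k_5) = 0xB82
s_7 = Round(s_6, k_6) = 0xB54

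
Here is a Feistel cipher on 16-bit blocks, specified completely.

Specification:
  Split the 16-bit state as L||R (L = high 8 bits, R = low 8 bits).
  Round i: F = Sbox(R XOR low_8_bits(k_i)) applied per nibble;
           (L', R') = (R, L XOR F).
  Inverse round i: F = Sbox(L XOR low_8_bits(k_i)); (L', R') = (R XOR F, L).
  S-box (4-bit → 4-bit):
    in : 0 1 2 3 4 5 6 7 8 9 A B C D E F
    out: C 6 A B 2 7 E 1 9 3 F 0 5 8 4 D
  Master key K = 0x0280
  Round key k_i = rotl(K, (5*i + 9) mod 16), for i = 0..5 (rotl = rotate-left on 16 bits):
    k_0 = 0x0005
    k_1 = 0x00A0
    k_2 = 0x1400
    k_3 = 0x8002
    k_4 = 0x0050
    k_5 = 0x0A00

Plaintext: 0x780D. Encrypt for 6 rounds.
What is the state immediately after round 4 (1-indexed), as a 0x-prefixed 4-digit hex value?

s_0 = plaintext = 0x780D
s_1 = Round(s_0, k_0) = 0x0DB1
s_2 = Round(s_1, k_1) = 0xB16B
s_3 = Round(s_2, k_2) = 0x6B51
s_4 = Round(s_3, k_3) = 0x5110
s_5 = Round(s_4, k_4) = 0x107D
s_6 = Round(s_5, k_5) = 0x7D08

0x5110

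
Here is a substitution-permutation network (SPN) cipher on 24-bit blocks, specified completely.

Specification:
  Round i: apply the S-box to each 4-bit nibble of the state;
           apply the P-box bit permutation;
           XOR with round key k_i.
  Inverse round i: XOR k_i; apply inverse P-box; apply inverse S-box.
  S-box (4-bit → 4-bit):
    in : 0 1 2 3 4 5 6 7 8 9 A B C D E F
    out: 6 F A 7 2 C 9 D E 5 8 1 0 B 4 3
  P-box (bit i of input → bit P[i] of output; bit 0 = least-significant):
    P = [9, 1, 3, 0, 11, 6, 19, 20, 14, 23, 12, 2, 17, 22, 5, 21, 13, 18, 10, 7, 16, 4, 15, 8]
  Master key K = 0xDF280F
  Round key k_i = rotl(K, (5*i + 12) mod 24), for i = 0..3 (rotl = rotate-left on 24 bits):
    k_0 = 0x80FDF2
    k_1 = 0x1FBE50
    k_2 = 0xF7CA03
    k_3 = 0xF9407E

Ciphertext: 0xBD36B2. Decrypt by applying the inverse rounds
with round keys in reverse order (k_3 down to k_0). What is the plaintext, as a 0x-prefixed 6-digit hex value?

0x4EBCA5

s_0 = ciphertext = 0xBD36B2
s_1 = InvRound(s_0, k_3) = 0xC14749
s_2 = InvRound(s_1, k_2) = 0x506CD0
s_3 = InvRound(s_2, k_1) = 0x92F9EB
s_4 = InvRound(s_3, k_0) = 0x4EBCA5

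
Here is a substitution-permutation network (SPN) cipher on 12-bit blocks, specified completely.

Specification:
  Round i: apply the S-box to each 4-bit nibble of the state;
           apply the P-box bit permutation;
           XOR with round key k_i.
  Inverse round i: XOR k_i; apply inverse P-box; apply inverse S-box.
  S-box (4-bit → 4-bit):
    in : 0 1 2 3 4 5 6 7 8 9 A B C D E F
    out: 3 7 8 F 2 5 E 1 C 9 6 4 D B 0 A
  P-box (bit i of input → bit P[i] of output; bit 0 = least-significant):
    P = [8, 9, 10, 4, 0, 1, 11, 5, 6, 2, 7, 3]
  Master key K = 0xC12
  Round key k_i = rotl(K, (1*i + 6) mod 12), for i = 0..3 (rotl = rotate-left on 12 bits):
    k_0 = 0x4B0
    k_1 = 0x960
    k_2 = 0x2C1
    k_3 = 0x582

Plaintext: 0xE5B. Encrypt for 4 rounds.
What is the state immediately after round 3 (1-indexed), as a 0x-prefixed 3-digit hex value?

0x65D

s_0 = plaintext = 0xE5B
s_1 = Round(s_0, k_0) = 0x8B1
s_2 = Round(s_1, k_1) = 0x6E8
s_3 = Round(s_2, k_2) = 0x65D
s_4 = Round(s_3, k_3) = 0xE1F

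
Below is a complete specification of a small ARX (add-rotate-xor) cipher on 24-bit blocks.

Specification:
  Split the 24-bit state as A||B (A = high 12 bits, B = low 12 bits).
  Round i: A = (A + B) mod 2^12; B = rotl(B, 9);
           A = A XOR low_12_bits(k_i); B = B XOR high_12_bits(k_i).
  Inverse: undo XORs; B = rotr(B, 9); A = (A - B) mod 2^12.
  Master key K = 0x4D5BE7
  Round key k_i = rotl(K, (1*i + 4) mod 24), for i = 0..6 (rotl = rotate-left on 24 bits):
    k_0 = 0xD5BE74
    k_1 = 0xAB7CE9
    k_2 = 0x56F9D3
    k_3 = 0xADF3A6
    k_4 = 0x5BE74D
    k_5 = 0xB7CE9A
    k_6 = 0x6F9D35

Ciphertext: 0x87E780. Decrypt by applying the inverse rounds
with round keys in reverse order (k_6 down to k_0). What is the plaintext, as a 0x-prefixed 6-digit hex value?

0xE1E3B6

s_0 = ciphertext = 0x87E780
s_1 = InvRound(s_0, k_6) = 0x983BC8
s_2 = InvRound(s_1, k_5) = 0x1795A0
s_3 = InvRound(s_2, k_4) = 0x5440F0
s_4 = InvRound(s_3, k_3) = 0x56517D
s_5 = InvRound(s_4, k_2) = 0xC24092
s_6 = InvRound(s_5, k_1) = 0xFA012D
s_7 = InvRound(s_6, k_0) = 0xE1E3B6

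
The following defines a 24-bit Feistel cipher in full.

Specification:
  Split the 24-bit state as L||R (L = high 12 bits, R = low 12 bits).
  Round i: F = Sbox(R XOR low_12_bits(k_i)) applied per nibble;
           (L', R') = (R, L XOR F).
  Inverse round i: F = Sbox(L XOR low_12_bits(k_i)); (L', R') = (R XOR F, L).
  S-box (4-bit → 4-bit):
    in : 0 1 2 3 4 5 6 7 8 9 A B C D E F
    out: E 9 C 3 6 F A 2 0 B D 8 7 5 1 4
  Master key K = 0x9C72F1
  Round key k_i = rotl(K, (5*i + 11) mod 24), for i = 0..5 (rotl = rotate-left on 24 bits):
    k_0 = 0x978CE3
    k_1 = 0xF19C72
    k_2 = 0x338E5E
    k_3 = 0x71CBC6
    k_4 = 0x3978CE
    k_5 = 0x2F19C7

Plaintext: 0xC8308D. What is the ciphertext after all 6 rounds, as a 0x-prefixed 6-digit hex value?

0xCC1F50

s_0 = plaintext = 0xC8308D
s_1 = Round(s_0, k_0) = 0x08DB22
s_2 = Round(s_1, k_1) = 0xB22273
s_3 = Round(s_2, k_2) = 0x273CE7
s_4 = Round(s_3, k_3) = 0xCE70BA
s_5 = Round(s_4, k_4) = 0x0BACC1
s_6 = Round(s_5, k_5) = 0xCC1F50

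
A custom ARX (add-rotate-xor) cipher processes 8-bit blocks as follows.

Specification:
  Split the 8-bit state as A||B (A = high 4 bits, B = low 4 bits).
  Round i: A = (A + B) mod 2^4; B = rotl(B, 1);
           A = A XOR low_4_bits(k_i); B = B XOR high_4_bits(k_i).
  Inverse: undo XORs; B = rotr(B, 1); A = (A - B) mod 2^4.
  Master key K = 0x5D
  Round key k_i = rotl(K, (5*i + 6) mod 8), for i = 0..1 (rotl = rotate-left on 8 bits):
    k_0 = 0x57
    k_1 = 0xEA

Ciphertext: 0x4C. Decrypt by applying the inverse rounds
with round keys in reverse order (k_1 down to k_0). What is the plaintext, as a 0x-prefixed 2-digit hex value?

s_0 = ciphertext = 0x4C
s_1 = InvRound(s_0, k_1) = 0xD1
s_2 = InvRound(s_1, k_0) = 0x82

0x82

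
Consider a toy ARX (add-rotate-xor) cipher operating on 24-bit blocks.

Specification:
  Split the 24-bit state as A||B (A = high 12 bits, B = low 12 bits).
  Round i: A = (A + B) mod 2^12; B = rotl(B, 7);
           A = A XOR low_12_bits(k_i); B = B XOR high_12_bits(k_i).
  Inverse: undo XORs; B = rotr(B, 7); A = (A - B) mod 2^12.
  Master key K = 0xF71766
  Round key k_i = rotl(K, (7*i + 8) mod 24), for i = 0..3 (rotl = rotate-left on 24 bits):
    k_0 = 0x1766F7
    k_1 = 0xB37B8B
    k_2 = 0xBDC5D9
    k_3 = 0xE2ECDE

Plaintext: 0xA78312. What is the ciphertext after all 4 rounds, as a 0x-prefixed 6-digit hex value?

s_0 = plaintext = 0xA78312
s_1 = Round(s_0, k_0) = 0xB7D86E
s_2 = Round(s_1, k_1) = 0x860C74
s_3 = Round(s_2, k_2) = 0x10D1BF
s_4 = Round(s_3, k_3) = 0xE121A3

0xE121A3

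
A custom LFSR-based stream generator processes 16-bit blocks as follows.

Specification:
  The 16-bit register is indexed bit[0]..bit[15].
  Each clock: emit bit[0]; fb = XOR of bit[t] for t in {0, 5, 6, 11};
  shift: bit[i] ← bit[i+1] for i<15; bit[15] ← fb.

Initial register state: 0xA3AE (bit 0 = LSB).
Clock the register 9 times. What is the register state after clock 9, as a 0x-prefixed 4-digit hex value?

0x84D1

reg_0 = 0xA3AE
clock 1: out=0, reg = 0xD1D7
clock 2: out=1, reg = 0x68EB
clock 3: out=1, reg = 0x3475
clock 4: out=1, reg = 0x9A3A
clock 5: out=0, reg = 0x4D1D
clock 6: out=1, reg = 0x268E
clock 7: out=0, reg = 0x1347
clock 8: out=1, reg = 0x09A3
clock 9: out=1, reg = 0x84D1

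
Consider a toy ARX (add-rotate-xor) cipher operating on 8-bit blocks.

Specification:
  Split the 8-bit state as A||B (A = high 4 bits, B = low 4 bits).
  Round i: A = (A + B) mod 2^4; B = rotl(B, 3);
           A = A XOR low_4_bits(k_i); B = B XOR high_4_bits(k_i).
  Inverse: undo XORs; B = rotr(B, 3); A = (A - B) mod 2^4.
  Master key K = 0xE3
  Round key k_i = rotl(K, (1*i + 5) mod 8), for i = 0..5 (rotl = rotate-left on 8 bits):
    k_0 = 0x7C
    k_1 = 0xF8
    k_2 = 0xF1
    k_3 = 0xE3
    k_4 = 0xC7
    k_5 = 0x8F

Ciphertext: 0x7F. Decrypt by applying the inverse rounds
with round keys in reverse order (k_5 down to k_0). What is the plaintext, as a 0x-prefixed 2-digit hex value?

0xA4

s_0 = ciphertext = 0x7F
s_1 = InvRound(s_0, k_5) = 0xAE
s_2 = InvRound(s_1, k_4) = 0x94
s_3 = InvRound(s_2, k_3) = 0x55
s_4 = InvRound(s_3, k_2) = 0xF5
s_5 = InvRound(s_4, k_1) = 0x25
s_6 = InvRound(s_5, k_0) = 0xA4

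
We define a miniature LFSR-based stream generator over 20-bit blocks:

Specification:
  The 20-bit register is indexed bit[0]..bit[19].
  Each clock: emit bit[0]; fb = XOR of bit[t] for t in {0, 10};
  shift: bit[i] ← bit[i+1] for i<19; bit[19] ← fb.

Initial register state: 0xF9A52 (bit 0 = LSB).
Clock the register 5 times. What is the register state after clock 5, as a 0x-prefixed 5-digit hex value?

0xA7CD2

reg_0 = 0xF9A52
clock 1: out=0, reg = 0x7CD29
clock 2: out=1, reg = 0x3E694
clock 3: out=0, reg = 0x9F34A
clock 4: out=0, reg = 0x4F9A5
clock 5: out=1, reg = 0xA7CD2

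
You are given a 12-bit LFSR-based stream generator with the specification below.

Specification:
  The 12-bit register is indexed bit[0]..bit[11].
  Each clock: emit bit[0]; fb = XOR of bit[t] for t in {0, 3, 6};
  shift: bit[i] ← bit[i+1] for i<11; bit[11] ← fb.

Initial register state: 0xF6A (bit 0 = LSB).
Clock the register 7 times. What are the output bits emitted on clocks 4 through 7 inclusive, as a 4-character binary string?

reg_0 = 0xF6A
clock 1: out=0, reg = 0x7B5
clock 2: out=1, reg = 0xBDA
clock 3: out=0, reg = 0x5ED
clock 4: out=1, reg = 0xAF6
clock 5: out=0, reg = 0xD7B
clock 6: out=1, reg = 0xEBD
clock 7: out=1, reg = 0x75E

1011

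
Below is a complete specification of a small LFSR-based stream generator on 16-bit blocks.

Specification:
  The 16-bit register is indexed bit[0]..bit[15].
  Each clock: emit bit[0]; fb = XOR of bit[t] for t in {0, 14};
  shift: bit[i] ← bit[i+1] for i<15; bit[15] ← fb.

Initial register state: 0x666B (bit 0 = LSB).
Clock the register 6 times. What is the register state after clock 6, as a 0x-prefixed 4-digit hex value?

0x8999

reg_0 = 0x666B
clock 1: out=1, reg = 0x3335
clock 2: out=1, reg = 0x999A
clock 3: out=0, reg = 0x4CCD
clock 4: out=1, reg = 0x2666
clock 5: out=0, reg = 0x1333
clock 6: out=1, reg = 0x8999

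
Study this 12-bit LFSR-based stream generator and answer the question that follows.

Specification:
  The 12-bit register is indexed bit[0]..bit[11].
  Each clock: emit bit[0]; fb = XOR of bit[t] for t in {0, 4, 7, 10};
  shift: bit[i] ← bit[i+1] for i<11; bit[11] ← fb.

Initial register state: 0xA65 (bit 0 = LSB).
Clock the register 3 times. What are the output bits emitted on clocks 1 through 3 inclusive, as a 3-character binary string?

reg_0 = 0xA65
clock 1: out=1, reg = 0xD32
clock 2: out=0, reg = 0x699
clock 3: out=1, reg = 0x34C

101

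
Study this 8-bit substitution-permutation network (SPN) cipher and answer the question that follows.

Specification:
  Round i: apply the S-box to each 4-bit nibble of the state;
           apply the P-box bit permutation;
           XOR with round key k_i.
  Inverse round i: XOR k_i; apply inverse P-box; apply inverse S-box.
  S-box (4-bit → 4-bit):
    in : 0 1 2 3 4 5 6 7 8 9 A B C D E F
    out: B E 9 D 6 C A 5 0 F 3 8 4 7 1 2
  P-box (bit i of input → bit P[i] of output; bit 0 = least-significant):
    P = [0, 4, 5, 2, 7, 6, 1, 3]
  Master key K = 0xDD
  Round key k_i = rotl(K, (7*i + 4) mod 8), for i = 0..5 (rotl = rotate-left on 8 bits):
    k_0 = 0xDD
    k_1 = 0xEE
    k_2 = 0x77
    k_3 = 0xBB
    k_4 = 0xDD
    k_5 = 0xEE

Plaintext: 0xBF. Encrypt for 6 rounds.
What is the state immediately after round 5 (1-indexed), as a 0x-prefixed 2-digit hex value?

s_0 = plaintext = 0xBF
s_1 = Round(s_0, k_0) = 0xC5
s_2 = Round(s_1, k_1) = 0xC8
s_3 = Round(s_2, k_2) = 0x75
s_4 = Round(s_3, k_3) = 0x1D
s_5 = Round(s_4, k_4) = 0xA6
s_6 = Round(s_5, k_5) = 0x3A

0xA6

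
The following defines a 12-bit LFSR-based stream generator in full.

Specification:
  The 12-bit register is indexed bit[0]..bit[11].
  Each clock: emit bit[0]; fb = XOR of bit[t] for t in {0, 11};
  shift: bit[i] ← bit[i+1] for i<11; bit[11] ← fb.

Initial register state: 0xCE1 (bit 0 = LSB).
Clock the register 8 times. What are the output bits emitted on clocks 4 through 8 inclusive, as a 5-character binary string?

00111

reg_0 = 0xCE1
clock 1: out=1, reg = 0x670
clock 2: out=0, reg = 0x338
clock 3: out=0, reg = 0x19C
clock 4: out=0, reg = 0x0CE
clock 5: out=0, reg = 0x067
clock 6: out=1, reg = 0x833
clock 7: out=1, reg = 0x419
clock 8: out=1, reg = 0xA0C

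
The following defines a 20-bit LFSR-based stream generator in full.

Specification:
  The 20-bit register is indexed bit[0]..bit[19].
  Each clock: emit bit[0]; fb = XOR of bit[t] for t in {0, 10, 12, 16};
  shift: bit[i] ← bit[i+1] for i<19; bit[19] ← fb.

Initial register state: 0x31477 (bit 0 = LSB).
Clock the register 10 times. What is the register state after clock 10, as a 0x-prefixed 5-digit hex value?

reg_0 = 0x31477
clock 1: out=1, reg = 0x18A3B
clock 2: out=1, reg = 0x0C51D
clock 3: out=1, reg = 0x0628E
clock 4: out=0, reg = 0x03147
clock 5: out=1, reg = 0x018A3
clock 6: out=1, reg = 0x00C51
clock 7: out=1, reg = 0x00628
clock 8: out=0, reg = 0x80314
clock 9: out=0, reg = 0x4018A
clock 10: out=0, reg = 0x200C5

0x200C5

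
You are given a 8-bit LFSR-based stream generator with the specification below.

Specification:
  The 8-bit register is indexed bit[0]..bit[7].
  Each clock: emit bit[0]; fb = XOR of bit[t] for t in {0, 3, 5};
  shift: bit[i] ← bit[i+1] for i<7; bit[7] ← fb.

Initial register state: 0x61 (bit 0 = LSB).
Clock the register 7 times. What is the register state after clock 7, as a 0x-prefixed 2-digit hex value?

reg_0 = 0x61
clock 1: out=1, reg = 0x30
clock 2: out=0, reg = 0x98
clock 3: out=0, reg = 0xCC
clock 4: out=0, reg = 0xE6
clock 5: out=0, reg = 0xF3
clock 6: out=1, reg = 0x79
clock 7: out=1, reg = 0xBC

0xBC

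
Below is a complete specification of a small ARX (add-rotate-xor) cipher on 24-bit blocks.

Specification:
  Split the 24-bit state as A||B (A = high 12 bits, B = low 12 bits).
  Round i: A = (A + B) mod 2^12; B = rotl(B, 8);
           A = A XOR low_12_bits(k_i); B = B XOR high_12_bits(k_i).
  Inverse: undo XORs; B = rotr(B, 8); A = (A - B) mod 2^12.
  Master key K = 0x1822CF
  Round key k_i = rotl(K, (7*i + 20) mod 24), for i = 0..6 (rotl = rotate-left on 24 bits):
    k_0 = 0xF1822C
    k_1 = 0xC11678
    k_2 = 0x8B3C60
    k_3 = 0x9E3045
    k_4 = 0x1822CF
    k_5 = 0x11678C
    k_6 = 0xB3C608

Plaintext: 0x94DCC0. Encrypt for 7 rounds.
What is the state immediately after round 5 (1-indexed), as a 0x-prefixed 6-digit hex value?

0x87C1C8

s_0 = plaintext = 0x94DCC0
s_1 = Round(s_0, k_0) = 0x421FD4
s_2 = Round(s_1, k_1) = 0x58D8EC
s_3 = Round(s_2, k_2) = 0x21943D
s_4 = Round(s_3, k_3) = 0x6134A0
s_5 = Round(s_4, k_4) = 0x87C1C8
s_6 = Round(s_5, k_5) = 0xDC890A
s_7 = Round(s_6, k_6) = 0x0DA1AC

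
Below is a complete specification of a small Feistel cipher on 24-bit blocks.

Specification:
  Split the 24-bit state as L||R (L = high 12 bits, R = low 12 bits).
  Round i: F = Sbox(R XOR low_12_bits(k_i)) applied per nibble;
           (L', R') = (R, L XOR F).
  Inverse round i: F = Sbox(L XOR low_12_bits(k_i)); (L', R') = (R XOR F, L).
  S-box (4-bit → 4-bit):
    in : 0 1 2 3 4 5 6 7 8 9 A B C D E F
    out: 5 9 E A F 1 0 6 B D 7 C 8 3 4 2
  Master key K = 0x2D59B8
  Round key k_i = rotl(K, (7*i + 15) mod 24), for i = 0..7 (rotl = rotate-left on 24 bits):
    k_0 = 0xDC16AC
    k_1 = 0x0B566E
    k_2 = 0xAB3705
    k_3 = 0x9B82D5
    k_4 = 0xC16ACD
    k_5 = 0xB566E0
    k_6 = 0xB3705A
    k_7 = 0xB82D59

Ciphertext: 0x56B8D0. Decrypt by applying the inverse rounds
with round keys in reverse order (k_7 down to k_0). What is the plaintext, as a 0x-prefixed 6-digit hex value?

0xCAF5BE

s_0 = ciphertext = 0x56B8D0
s_1 = InvRound(s_0, k_7) = 0x37E56B
s_2 = InvRound(s_1, k_6) = 0xF8437E
s_3 = InvRound(s_2, k_5) = 0xE71F84
s_4 = InvRound(s_3, k_4) = 0x04CE71
s_5 = InvRound(s_4, k_3) = 0x0AC04C
s_6 = InvRound(s_5, k_2) = 0x6310AC
s_7 = InvRound(s_6, k_1) = 0x5BE631
s_8 = InvRound(s_7, k_0) = 0xCAF5BE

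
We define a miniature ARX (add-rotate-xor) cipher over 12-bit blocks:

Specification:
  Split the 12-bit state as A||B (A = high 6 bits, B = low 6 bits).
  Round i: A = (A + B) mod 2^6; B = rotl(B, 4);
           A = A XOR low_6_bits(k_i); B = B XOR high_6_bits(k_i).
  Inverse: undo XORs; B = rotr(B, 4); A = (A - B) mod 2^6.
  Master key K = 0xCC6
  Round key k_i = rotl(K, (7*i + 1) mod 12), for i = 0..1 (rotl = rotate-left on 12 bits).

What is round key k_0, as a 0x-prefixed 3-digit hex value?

K = 0xCC6
k_0 = rotl(K, (7*0+1) mod 12) = rotl(K, 1) = 0x98D

0x98D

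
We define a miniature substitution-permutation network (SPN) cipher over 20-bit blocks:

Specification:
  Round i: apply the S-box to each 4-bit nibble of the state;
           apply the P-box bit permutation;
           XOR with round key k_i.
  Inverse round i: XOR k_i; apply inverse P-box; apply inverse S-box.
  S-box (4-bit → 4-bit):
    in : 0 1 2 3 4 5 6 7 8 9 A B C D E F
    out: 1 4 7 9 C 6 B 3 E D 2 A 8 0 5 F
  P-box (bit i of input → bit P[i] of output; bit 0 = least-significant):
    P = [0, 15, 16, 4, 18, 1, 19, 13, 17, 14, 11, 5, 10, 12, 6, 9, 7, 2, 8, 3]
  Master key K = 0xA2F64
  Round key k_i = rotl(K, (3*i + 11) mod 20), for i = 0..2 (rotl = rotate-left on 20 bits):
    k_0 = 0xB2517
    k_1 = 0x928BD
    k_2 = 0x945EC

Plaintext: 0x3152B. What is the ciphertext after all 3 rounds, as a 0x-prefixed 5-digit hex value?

s_0 = plaintext = 0x3152B
s_1 = Round(s_0, k_0) = 0x7EDCD
s_2 = Round(s_1, k_1) = 0x90C79
s_3 = Round(s_2, k_2) = 0xC4057

0xC4057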